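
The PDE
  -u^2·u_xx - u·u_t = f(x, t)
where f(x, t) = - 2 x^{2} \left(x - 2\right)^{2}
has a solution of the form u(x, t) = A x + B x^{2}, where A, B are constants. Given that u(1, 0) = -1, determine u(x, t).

Substitute the ansatz u = A x + B x^{2} into the left-hand side.
Derivatives of the ansatz:
  u_xx = 2 B
  u_t = 0
Term by term:
  -u^2·u_xx = - 2 A^{2} B x^{2} - 4 A B^{2} x^{3} - 2 B^{3} x^{4}
  -u·u_t = 0
So the left-hand side equals
  - 2 A^{2} B x^{2} - 4 A B^{2} x^{3} - 2 B^{3} x^{4}
This must equal f(x, t) identically; expanded, f = - 2 x^{4} + 8 x^{3} - 8 x^{2}.
Matching coefficients of the independent functions:
  [x^{2}]:  - 2 A^{2} B = -8
  [x^{3}]:  - 4 A B^{2} = 8
  [x^{4}]:  - 2 B^{3} = -2
Solving: A = -2, B = 1.
Check against the point condition:
  u(1, 0) = -1  ⟹  A + B = -1  ✓
Hence u(x, t) = x^{2} - 2 x.

Answer: u(x, t) = x^{2} - 2 x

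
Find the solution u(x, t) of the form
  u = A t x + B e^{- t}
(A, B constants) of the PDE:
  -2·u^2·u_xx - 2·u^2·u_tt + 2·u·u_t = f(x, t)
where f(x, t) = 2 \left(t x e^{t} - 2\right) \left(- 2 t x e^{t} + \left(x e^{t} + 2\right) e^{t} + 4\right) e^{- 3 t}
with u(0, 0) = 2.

Substitute the ansatz u = A t x + B e^{- t} into the left-hand side.
Derivatives of the ansatz:
  u_xx = 0
  u_tt = B e^{- t}
  u_t = A x - B e^{- t}
Term by term:
  -2·u^2·u_xx = 0
  -2·u^2·u_tt = - 2 A^{2} B t^{2} x^{2} e^{- t} - 4 A B^{2} t x e^{- 2 t} - 2 B^{3} e^{- 3 t}
  2·u·u_t = 2 A^{2} t x^{2} - 2 A B t x e^{- t} + 2 A B x e^{- t} - 2 B^{2} e^{- 2 t}
So the left-hand side equals
  - 2 A^{2} B t^{2} x^{2} e^{- t} + 2 A^{2} t x^{2} - 4 A B^{2} t x e^{- 2 t} - 2 A B t x e^{- t} + 2 A B x e^{- t} - 2 B^{3} e^{- 3 t} - 2 B^{2} e^{- 2 t}
This must equal f(x, t) identically; expanded, f = - 4 t^{2} x^{2} e^{- t} + 2 t x^{2} + 4 t x e^{- t} + 16 t x e^{- 2 t} - 4 x e^{- t} - 8 e^{- 2 t} - 16 e^{- 3 t}.
Matching coefficients of the independent functions:
  [t x^{2}]:  2 A^{2} = 2
  [x e^{- t}]:  2 A B = -4
  [t x e^{- 2 t}]:  - 4 A B^{2} = 16
  [t x e^{- t}]:  - 2 A B = 4
  [t^{2} x^{2} e^{- t}]:  - 2 A^{2} B = -4
  [e^{- 3 t}]:  - 2 B^{3} = -16
  [e^{- 2 t}]:  - 2 B^{2} = -8
Solving: A = -1, B = 2.
Check against the point condition:
  u(0, 0) = 2  ⟹  B = 2  ✓
Hence u(x, t) = - t x + 2 e^{- t}.

Answer: u(x, t) = - t x + 2 e^{- t}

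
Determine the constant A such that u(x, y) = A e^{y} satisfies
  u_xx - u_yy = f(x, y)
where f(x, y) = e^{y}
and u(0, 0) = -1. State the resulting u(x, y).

Substitute the ansatz u = A e^{y} into the left-hand side.
Derivatives of the ansatz:
  u_xx = 0
  u_yy = A e^{y}
Term by term:
  u_xx = 0
  -u_yy = - A e^{y}
So the left-hand side equals
  - A e^{y}
This must equal f(x, y) = e^{y} identically.
Matching coefficients of the independent functions:
  [e^{y}]:  - A = 1
Solving: A = -1.
Check against the point condition:
  u(0, 0) = -1  ⟹  A = -1  ✓
Hence u(x, y) = - e^{y}.

Answer: u(x, y) = - e^{y}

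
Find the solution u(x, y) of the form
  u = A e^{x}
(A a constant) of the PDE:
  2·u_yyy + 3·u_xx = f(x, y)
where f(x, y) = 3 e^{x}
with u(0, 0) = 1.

Substitute the ansatz u = A e^{x} into the left-hand side.
Derivatives of the ansatz:
  u_yyy = 0
  u_xx = A e^{x}
Term by term:
  2·u_yyy = 0
  3·u_xx = 3 A e^{x}
So the left-hand side equals
  3 A e^{x}
This must equal f(x, y) = 3 e^{x} identically.
Matching coefficients of the independent functions:
  [e^{x}]:  3 A = 3
Solving: A = 1.
Check against the point condition:
  u(0, 0) = 1  ⟹  A = 1  ✓
Hence u(x, y) = e^{x}.

Answer: u(x, y) = e^{x}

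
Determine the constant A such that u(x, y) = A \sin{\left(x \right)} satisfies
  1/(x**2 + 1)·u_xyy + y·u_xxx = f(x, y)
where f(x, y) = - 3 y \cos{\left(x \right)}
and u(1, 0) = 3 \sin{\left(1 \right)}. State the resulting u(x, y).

Substitute the ansatz u = A \sin{\left(x \right)} into the left-hand side.
Derivatives of the ansatz:
  u_xyy = 0
  u_xxx = - A \cos{\left(x \right)}
Term by term:
  1/(x**2 + 1)·u_xyy = 0
  y·u_xxx = - A y \cos{\left(x \right)}
So the left-hand side equals
  - A y \cos{\left(x \right)}
This must equal f(x, y) = - 3 y \cos{\left(x \right)} identically.
Matching coefficients of the independent functions:
  [y \cos{\left(x \right)}]:  - A = -3
Solving: A = 3.
Check against the point condition:
  u(1, 0) = 3 \sin{\left(1 \right)}  ⟹  A \sin{\left(1 \right)} = 3 \sin{\left(1 \right)}  ✓
Hence u(x, y) = 3 \sin{\left(x \right)}.

Answer: u(x, y) = 3 \sin{\left(x \right)}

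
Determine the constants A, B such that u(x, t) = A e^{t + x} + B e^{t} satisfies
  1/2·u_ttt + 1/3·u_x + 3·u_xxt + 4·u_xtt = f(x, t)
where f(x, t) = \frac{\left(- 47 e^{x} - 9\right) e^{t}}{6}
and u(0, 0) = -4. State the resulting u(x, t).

Answer: u(x, t) = - 3 e^{t} - e^{t + x}

Derivation:
Substitute the ansatz u = A e^{t + x} + B e^{t} into the left-hand side.
Derivatives of the ansatz:
  u_ttt = A e^{t} e^{x} + B e^{t}
  u_x = A e^{t} e^{x}
  u_xxt = A e^{t} e^{x}
  u_xtt = A e^{t} e^{x}
Term by term:
  1/2·u_ttt = \frac{A e^{t} e^{x}}{2} + \frac{B e^{t}}{2}
  1/3·u_x = \frac{A e^{t} e^{x}}{3}
  3·u_xxt = 3 A e^{t} e^{x}
  4·u_xtt = 4 A e^{t} e^{x}
So the left-hand side equals
  \frac{47 A e^{t} e^{x}}{6} + \frac{B e^{t}}{2}
This must equal f(x, t) identically; expanded, f = - \frac{47 e^{t} e^{x}}{6} - \frac{3 e^{t}}{2}.
Matching coefficients of the independent functions:
  [e^{t} e^{x}]:  \frac{47 A}{6} = - \frac{47}{6}
  [e^{t}]:  \frac{B}{2} = - \frac{3}{2}
Solving: A = -1, B = -3.
Check against the point condition:
  u(0, 0) = -4  ⟹  A + B = -4  ✓
Hence u(x, t) = - 3 e^{t} - e^{t + x}.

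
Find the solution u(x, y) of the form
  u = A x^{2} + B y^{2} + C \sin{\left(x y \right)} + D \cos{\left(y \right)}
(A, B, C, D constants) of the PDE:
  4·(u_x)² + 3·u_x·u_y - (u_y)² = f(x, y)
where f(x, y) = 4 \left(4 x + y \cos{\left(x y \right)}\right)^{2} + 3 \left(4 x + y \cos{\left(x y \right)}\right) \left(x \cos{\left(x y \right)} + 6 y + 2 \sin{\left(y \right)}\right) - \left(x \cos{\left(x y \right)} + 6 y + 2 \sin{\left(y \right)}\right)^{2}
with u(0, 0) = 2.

Answer: u(x, y) = - 2 x^{2} - 3 y^{2} - \sin{\left(x y \right)} + 2 \cos{\left(y \right)}

Derivation:
Substitute the ansatz u = A x^{2} + B y^{2} + C \sin{\left(x y \right)} + D \cos{\left(y \right)} into the left-hand side.
Derivatives of the ansatz:
  u_x = 2 A x + C y \cos{\left(x y \right)}
  u_y = 2 B y + C x \cos{\left(x y \right)} - D \sin{\left(y \right)}
Term by term:
  4·(u_x)² = 16 A^{2} x^{2} + 16 A C x y \cos{\left(x y \right)} + 4 C^{2} y^{2} \cos^{2}{\left(x y \right)}
  3·u_x·u_y = 12 A B x y + 6 A C x^{2} \cos{\left(x y \right)} - 6 A D x \sin{\left(y \right)} + 6 B C y^{2} \cos{\left(x y \right)} + 3 C^{2} x y \cos^{2}{\left(x y \right)} - 3 C D y \sin{\left(y \right)} \cos{\left(x y \right)}
  -(u_y)² = - 4 B^{2} y^{2} - 4 B C x y \cos{\left(x y \right)} + 4 B D y \sin{\left(y \right)} - C^{2} x^{2} \cos^{2}{\left(x y \right)} + 2 C D x \sin{\left(y \right)} \cos{\left(x y \right)} - D^{2} \sin^{2}{\left(y \right)}
So the left-hand side equals
  16 A^{2} x^{2} + 12 A B x y + 6 A C x^{2} \cos{\left(x y \right)} + 16 A C x y \cos{\left(x y \right)} - 6 A D x \sin{\left(y \right)} - 4 B^{2} y^{2} - 4 B C x y \cos{\left(x y \right)} + 6 B C y^{2} \cos{\left(x y \right)} + 4 B D y \sin{\left(y \right)} - C^{2} x^{2} \cos^{2}{\left(x y \right)} + 3 C^{2} x y \cos^{2}{\left(x y \right)} + 4 C^{2} y^{2} \cos^{2}{\left(x y \right)} + 2 C D x \sin{\left(y \right)} \cos{\left(x y \right)} - 3 C D y \sin{\left(y \right)} \cos{\left(x y \right)} - D^{2} \sin^{2}{\left(y \right)}
This must equal f(x, y) identically; expanded, f = - x^{2} \cos^{2}{\left(x y \right)} + 12 x^{2} \cos{\left(x y \right)} + 64 x^{2} + 3 x y \cos^{2}{\left(x y \right)} + 20 x y \cos{\left(x y \right)} + 72 x y - 4 x \sin{\left(y \right)} \cos{\left(x y \right)} + 24 x \sin{\left(y \right)} + 4 y^{2} \cos^{2}{\left(x y \right)} + 18 y^{2} \cos{\left(x y \right)} - 36 y^{2} + 6 y \sin{\left(y \right)} \cos{\left(x y \right)} - 24 y \sin{\left(y \right)} - 4 \sin^{2}{\left(y \right)}.
Matching coefficients of the independent functions:
  [x^{2}]:  16 A^{2} = 64
  [y^{2}]:  - 4 B^{2} = -36
  [x y]:  12 A B = 72
  [x \sin{\left(y \right)}]:  - 6 A D = 24
  [x^{2} \cos{\left(x y \right)}]:  6 A C = 12
  [x^{2} \cos^{2}{\left(x y \right)}]:  - C^{2} = -1
  [y \sin{\left(y \right)}]:  4 B D = -24
  [y^{2} \cos{\left(x y \right)}]:  6 B C = 18
  [y^{2} \cos^{2}{\left(x y \right)}]:  4 C^{2} = 4
  [x y \cos{\left(x y \right)}]:  16 A C - 4 B C = 20
  [x y \cos^{2}{\left(x y \right)}]:  3 C^{2} = 3
  [x \sin{\left(y \right)} \cos{\left(x y \right)}]:  2 C D = -4
  [y \sin{\left(y \right)} \cos{\left(x y \right)}]:  - 3 C D = 6
  [\sin^{2}{\left(y \right)}]:  - D^{2} = -4
These equations allow (A, B, C, D) = (-2, -3, -1, 2) or (2, 3, 1, -2).
Impose the point condition(s):
  u(0, 0) = 2  ⟹  D = 2
Only A = -2, B = -3, C = -1, D = 2 satisfies everything.
Hence u(x, y) = - 2 x^{2} - 3 y^{2} - \sin{\left(x y \right)} + 2 \cos{\left(y \right)}.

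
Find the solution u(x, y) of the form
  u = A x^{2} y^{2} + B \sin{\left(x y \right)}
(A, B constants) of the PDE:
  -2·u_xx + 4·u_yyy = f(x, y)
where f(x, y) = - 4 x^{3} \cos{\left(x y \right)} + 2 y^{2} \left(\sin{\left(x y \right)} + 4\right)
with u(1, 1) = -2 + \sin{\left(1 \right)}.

Substitute the ansatz u = A x^{2} y^{2} + B \sin{\left(x y \right)} into the left-hand side.
Derivatives of the ansatz:
  u_xx = 2 A y^{2} - B y^{2} \sin{\left(x y \right)}
  u_yyy = - B x^{3} \cos{\left(x y \right)}
Term by term:
  -2·u_xx = - 4 A y^{2} + 2 B y^{2} \sin{\left(x y \right)}
  4·u_yyy = - 4 B x^{3} \cos{\left(x y \right)}
So the left-hand side equals
  - 4 A y^{2} - 4 B x^{3} \cos{\left(x y \right)} + 2 B y^{2} \sin{\left(x y \right)}
This must equal f(x, y) identically; expanded, f = - 4 x^{3} \cos{\left(x y \right)} + 2 y^{2} \sin{\left(x y \right)} + 8 y^{2}.
Matching coefficients of the independent functions:
  [y^{2}]:  - 4 A = 8
  [x^{3} \cos{\left(x y \right)}]:  - 4 B = -4
  [y^{2} \sin{\left(x y \right)}]:  2 B = 2
Solving: A = -2, B = 1.
Check against the point condition:
  u(1, 1) = -2 + \sin{\left(1 \right)}  ⟹  A + B \sin{\left(1 \right)} = -2 + \sin{\left(1 \right)}  ✓
Hence u(x, y) = - 2 x^{2} y^{2} + \sin{\left(x y \right)}.

Answer: u(x, y) = - 2 x^{2} y^{2} + \sin{\left(x y \right)}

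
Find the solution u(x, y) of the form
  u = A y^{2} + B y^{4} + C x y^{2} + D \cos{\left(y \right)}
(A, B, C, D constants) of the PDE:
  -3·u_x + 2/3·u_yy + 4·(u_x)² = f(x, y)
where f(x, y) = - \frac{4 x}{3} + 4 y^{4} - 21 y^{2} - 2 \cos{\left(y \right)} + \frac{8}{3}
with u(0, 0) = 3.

Answer: u(x, y) = - x y^{2} - 3 y^{4} + 2 y^{2} + 3 \cos{\left(y \right)}

Derivation:
Substitute the ansatz u = A y^{2} + B y^{4} + C x y^{2} + D \cos{\left(y \right)} into the left-hand side.
Derivatives of the ansatz:
  u_x = C y^{2}
  u_yy = 2 A + 12 B y^{2} + 2 C x - D \cos{\left(y \right)}
Term by term:
  -3·u_x = - 3 C y^{2}
  2/3·u_yy = \frac{4 A}{3} + 8 B y^{2} + \frac{4 C x}{3} - \frac{2 D \cos{\left(y \right)}}{3}
  4·(u_x)² = 4 C^{2} y^{4}
So the left-hand side equals
  \frac{4 A}{3} + 8 B y^{2} + 4 C^{2} y^{4} + \frac{4 C x}{3} - 3 C y^{2} - \frac{2 D \cos{\left(y \right)}}{3}
This must equal f(x, y) = - \frac{4 x}{3} + 4 y^{4} - 21 y^{2} - 2 \cos{\left(y \right)} + \frac{8}{3} identically.
Matching coefficients of the independent functions:
  [constant term]:  \frac{4 A}{3} = \frac{8}{3}
  [x]:  \frac{4 C}{3} = - \frac{4}{3}
  [y^{2}]:  8 B - 3 C = -21
  [y^{4}]:  4 C^{2} = 4
  [\cos{\left(y \right)}]:  - \frac{2 D}{3} = -2
Solving: A = 2, B = -3, C = -1, D = 3.
Check against the point condition:
  u(0, 0) = 3  ⟹  D = 3  ✓
Hence u(x, y) = - x y^{2} - 3 y^{4} + 2 y^{2} + 3 \cos{\left(y \right)}.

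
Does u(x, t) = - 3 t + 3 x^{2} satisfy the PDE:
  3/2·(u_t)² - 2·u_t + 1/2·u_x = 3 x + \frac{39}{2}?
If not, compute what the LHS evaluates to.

Evaluate each term of the left-hand side for u = - 3 t + 3 x^{2}.
Derivatives:
  u_t = -3
  u_x = 6 x
Terms:
  3/2·(u_t)² = \frac{27}{2}
  -2·u_t = 6
  1/2·u_x = 3 x
Sum: LHS = 3 x + \frac{39}{2}
This is exactly the given right-hand side, so u is a solution.

Answer: Yes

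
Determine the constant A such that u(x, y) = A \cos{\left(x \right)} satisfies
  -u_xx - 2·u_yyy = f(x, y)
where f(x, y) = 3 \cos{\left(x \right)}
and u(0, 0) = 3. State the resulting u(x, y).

Substitute the ansatz u = A \cos{\left(x \right)} into the left-hand side.
Derivatives of the ansatz:
  u_xx = - A \cos{\left(x \right)}
  u_yyy = 0
Term by term:
  -u_xx = A \cos{\left(x \right)}
  -2·u_yyy = 0
So the left-hand side equals
  A \cos{\left(x \right)}
This must equal f(x, y) = 3 \cos{\left(x \right)} identically.
Matching coefficients of the independent functions:
  [\cos{\left(x \right)}]:  A = 3
Solving: A = 3.
Check against the point condition:
  u(0, 0) = 3  ⟹  A = 3  ✓
Hence u(x, y) = 3 \cos{\left(x \right)}.

Answer: u(x, y) = 3 \cos{\left(x \right)}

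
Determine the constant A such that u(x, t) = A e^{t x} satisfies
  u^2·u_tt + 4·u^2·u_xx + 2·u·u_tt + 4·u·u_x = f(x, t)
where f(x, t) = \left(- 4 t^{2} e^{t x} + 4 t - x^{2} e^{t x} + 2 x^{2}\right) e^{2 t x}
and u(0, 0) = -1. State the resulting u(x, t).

Substitute the ansatz u = A e^{t x} into the left-hand side.
Derivatives of the ansatz:
  u_tt = A x^{2} e^{t x}
  u_xx = A t^{2} e^{t x}
  u_x = A t e^{t x}
Term by term:
  u^2·u_tt = A^{3} x^{2} e^{3 t x}
  4·u^2·u_xx = 4 A^{3} t^{2} e^{3 t x}
  2·u·u_tt = 2 A^{2} x^{2} e^{2 t x}
  4·u·u_x = 4 A^{2} t e^{2 t x}
So the left-hand side equals
  4 A^{3} t^{2} e^{3 t x} + A^{3} x^{2} e^{3 t x} + 4 A^{2} t e^{2 t x} + 2 A^{2} x^{2} e^{2 t x}
This must equal f(x, t) identically; expanded, f = - 4 t^{2} e^{3 t x} + 4 t e^{2 t x} - x^{2} e^{3 t x} + 2 x^{2} e^{2 t x}.
Matching coefficients of the independent functions:
  [t e^{2 t x}]:  4 A^{2} = 4
  [t^{2} e^{3 t x}]:  4 A^{3} = -4
  [x^{2} e^{2 t x}]:  2 A^{2} = 2
  [x^{2} e^{3 t x}]:  A^{3} = -1
Solving: A = -1.
Check against the point condition:
  u(0, 0) = -1  ⟹  A = -1  ✓
Hence u(x, t) = - e^{t x}.

Answer: u(x, t) = - e^{t x}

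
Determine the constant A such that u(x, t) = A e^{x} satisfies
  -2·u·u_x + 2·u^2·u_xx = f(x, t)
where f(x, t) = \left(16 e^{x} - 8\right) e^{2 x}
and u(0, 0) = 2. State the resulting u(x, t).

Answer: u(x, t) = 2 e^{x}

Derivation:
Substitute the ansatz u = A e^{x} into the left-hand side.
Derivatives of the ansatz:
  u_x = A e^{x}
  u_xx = A e^{x}
Term by term:
  -2·u·u_x = - 2 A^{2} e^{2 x}
  2·u^2·u_xx = 2 A^{3} e^{3 x}
So the left-hand side equals
  2 A^{3} e^{3 x} - 2 A^{2} e^{2 x}
This must equal f(x, t) = \left(16 e^{x} - 8\right) e^{2 x} identically.
Matching coefficients of the independent functions:
  [e^{2 x}]:  - 2 A^{2} = -8
  [e^{3 x}]:  2 A^{3} = 16
Solving: A = 2.
Check against the point condition:
  u(0, 0) = 2  ⟹  A = 2  ✓
Hence u(x, t) = 2 e^{x}.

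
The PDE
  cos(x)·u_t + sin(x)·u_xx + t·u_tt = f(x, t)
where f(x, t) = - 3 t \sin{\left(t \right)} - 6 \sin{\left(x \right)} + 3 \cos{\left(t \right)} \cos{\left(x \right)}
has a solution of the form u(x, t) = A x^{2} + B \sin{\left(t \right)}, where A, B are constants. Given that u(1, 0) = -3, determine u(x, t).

Substitute the ansatz u = A x^{2} + B \sin{\left(t \right)} into the left-hand side.
Derivatives of the ansatz:
  u_t = B \cos{\left(t \right)}
  u_xx = 2 A
  u_tt = - B \sin{\left(t \right)}
Term by term:
  cos(x)·u_t = B \cos{\left(t \right)} \cos{\left(x \right)}
  sin(x)·u_xx = 2 A \sin{\left(x \right)}
  t·u_tt = - B t \sin{\left(t \right)}
So the left-hand side equals
  2 A \sin{\left(x \right)} - B t \sin{\left(t \right)} + B \cos{\left(t \right)} \cos{\left(x \right)}
This must equal f(x, t) = - 3 t \sin{\left(t \right)} - 6 \sin{\left(x \right)} + 3 \cos{\left(t \right)} \cos{\left(x \right)} identically.
Matching coefficients of the independent functions:
  [t \sin{\left(t \right)}]:  - B = -3
  [\cos{\left(t \right)} \cos{\left(x \right)}]:  B = 3
  [\sin{\left(x \right)}]:  2 A = -6
Solving: A = -3, B = 3.
Check against the point condition:
  u(1, 0) = -3  ⟹  A = -3  ✓
Hence u(x, t) = - 3 x^{2} + 3 \sin{\left(t \right)}.

Answer: u(x, t) = - 3 x^{2} + 3 \sin{\left(t \right)}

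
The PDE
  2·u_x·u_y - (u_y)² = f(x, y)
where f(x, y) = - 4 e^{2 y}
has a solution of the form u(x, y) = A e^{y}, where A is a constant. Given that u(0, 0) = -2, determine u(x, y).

Substitute the ansatz u = A e^{y} into the left-hand side.
Derivatives of the ansatz:
  u_x = 0
  u_y = A e^{y}
Term by term:
  2·u_x·u_y = 0
  -(u_y)² = - A^{2} e^{2 y}
So the left-hand side equals
  - A^{2} e^{2 y}
This must equal f(x, y) = - 4 e^{2 y} identically.
Matching coefficients of the independent functions:
  [e^{2 y}]:  - A^{2} = -4
These equations allow (A) = (-2) or (2).
Impose the point condition(s):
  u(0, 0) = -2  ⟹  A = -2
Only A = -2 satisfies everything.
Hence u(x, y) = - 2 e^{y}.

Answer: u(x, y) = - 2 e^{y}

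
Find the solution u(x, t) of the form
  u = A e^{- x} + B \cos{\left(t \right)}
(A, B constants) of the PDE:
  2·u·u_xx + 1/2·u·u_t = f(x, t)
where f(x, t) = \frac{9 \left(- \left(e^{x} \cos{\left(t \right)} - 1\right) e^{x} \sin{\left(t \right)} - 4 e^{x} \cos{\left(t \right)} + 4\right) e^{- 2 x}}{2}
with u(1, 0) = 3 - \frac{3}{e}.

Substitute the ansatz u = A e^{- x} + B \cos{\left(t \right)} into the left-hand side.
Derivatives of the ansatz:
  u_xx = A e^{- x}
  u_t = - B \sin{\left(t \right)}
Term by term:
  2·u·u_xx = 2 A^{2} e^{- 2 x} + 2 A B e^{- x} \cos{\left(t \right)}
  1/2·u·u_t = - \frac{A B e^{- x} \sin{\left(t \right)}}{2} - \frac{B^{2} \sin{\left(t \right)} \cos{\left(t \right)}}{2}
So the left-hand side equals
  2 A^{2} e^{- 2 x} - \frac{A B e^{- x} \sin{\left(t \right)}}{2} + 2 A B e^{- x} \cos{\left(t \right)} - \frac{B^{2} \sin{\left(t \right)} \cos{\left(t \right)}}{2}
This must equal f(x, t) identically; expanded, f = - \frac{9 \sin{\left(t \right)} \cos{\left(t \right)}}{2} + \frac{9 e^{- x} \sin{\left(t \right)}}{2} - 18 e^{- x} \cos{\left(t \right)} + 18 e^{- 2 x}.
Matching coefficients of the independent functions:
  [e^{- x} \sin{\left(t \right)}]:  - \frac{A B}{2} = \frac{9}{2}
  [e^{- x} \cos{\left(t \right)}]:  2 A B = -18
  [\sin{\left(t \right)} \cos{\left(t \right)}]:  - \frac{B^{2}}{2} = - \frac{9}{2}
  [e^{- 2 x}]:  2 A^{2} = 18
These equations allow (A, B) = (-3, 3) or (3, -3).
Impose the point condition(s):
  u(1, 0) = 3 - \frac{3}{e}  ⟹  \frac{A}{e} + B = 3 - \frac{3}{e}
Only A = -3, B = 3 satisfies everything.
Hence u(x, t) = 3 \cos{\left(t \right)} - 3 e^{- x}.

Answer: u(x, t) = 3 \cos{\left(t \right)} - 3 e^{- x}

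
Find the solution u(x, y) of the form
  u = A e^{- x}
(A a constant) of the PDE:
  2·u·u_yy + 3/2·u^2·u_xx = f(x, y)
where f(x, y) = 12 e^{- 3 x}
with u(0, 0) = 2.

Substitute the ansatz u = A e^{- x} into the left-hand side.
Derivatives of the ansatz:
  u_yy = 0
  u_xx = A e^{- x}
Term by term:
  2·u·u_yy = 0
  3/2·u^2·u_xx = \frac{3 A^{3} e^{- 3 x}}{2}
So the left-hand side equals
  \frac{3 A^{3} e^{- 3 x}}{2}
This must equal f(x, y) = 12 e^{- 3 x} identically.
Matching coefficients of the independent functions:
  [e^{- 3 x}]:  \frac{3 A^{3}}{2} = 12
Solving: A = 2.
Check against the point condition:
  u(0, 0) = 2  ⟹  A = 2  ✓
Hence u(x, y) = 2 e^{- x}.

Answer: u(x, y) = 2 e^{- x}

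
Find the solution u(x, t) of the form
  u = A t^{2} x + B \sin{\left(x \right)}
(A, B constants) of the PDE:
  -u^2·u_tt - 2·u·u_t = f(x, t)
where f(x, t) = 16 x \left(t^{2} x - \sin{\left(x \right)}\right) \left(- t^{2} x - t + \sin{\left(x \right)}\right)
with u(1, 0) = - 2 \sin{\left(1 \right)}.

Substitute the ansatz u = A t^{2} x + B \sin{\left(x \right)} into the left-hand side.
Derivatives of the ansatz:
  u_tt = 2 A x
  u_t = 2 A t x
Term by term:
  -u^2·u_tt = - 2 A^{3} t^{4} x^{3} - 4 A^{2} B t^{2} x^{2} \sin{\left(x \right)} - 2 A B^{2} x \sin^{2}{\left(x \right)}
  -2·u·u_t = - 4 A^{2} t^{3} x^{2} - 4 A B t x \sin{\left(x \right)}
So the left-hand side equals
  - 2 A^{3} t^{4} x^{3} - 4 A^{2} B t^{2} x^{2} \sin{\left(x \right)} - 4 A^{2} t^{3} x^{2} - 2 A B^{2} x \sin^{2}{\left(x \right)} - 4 A B t x \sin{\left(x \right)}
This must equal f(x, t) identically; expanded, f = - 16 t^{4} x^{3} - 16 t^{3} x^{2} + 32 t^{2} x^{2} \sin{\left(x \right)} + 16 t x \sin{\left(x \right)} - 16 x \sin^{2}{\left(x \right)}.
Matching coefficients of the independent functions:
  [t^{3} x^{2}]:  - 4 A^{2} = -16
  [t^{4} x^{3}]:  - 2 A^{3} = -16
  [x \sin^{2}{\left(x \right)}]:  - 2 A B^{2} = -16
  [t x \sin{\left(x \right)}]:  - 4 A B = 16
  [t^{2} x^{2} \sin{\left(x \right)}]:  - 4 A^{2} B = 32
Solving: A = 2, B = -2.
Check against the point condition:
  u(1, 0) = - 2 \sin{\left(1 \right)}  ⟹  B \sin{\left(1 \right)} = - 2 \sin{\left(1 \right)}  ✓
Hence u(x, t) = 2 t^{2} x - 2 \sin{\left(x \right)}.

Answer: u(x, t) = 2 t^{2} x - 2 \sin{\left(x \right)}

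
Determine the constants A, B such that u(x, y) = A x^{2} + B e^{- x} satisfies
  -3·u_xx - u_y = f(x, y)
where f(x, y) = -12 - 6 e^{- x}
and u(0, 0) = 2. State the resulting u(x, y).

Substitute the ansatz u = A x^{2} + B e^{- x} into the left-hand side.
Derivatives of the ansatz:
  u_xx = 2 A + B e^{- x}
  u_y = 0
Term by term:
  -3·u_xx = - 6 A - 3 B e^{- x}
  -u_y = 0
So the left-hand side equals
  - 6 A - 3 B e^{- x}
This must equal f(x, y) = -12 - 6 e^{- x} identically.
Matching coefficients of the independent functions:
  [constant term]:  - 6 A = -12
  [e^{- x}]:  - 3 B = -6
Solving: A = 2, B = 2.
Check against the point condition:
  u(0, 0) = 2  ⟹  B = 2  ✓
Hence u(x, y) = 2 x^{2} + 2 e^{- x}.

Answer: u(x, y) = 2 x^{2} + 2 e^{- x}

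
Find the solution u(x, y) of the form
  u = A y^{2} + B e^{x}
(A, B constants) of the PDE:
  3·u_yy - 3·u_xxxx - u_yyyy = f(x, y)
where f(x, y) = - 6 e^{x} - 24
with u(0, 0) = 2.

Substitute the ansatz u = A y^{2} + B e^{x} into the left-hand side.
Derivatives of the ansatz:
  u_yy = 2 A
  u_xxxx = B e^{x}
  u_yyyy = 0
Term by term:
  3·u_yy = 6 A
  -3·u_xxxx = - 3 B e^{x}
  -u_yyyy = 0
So the left-hand side equals
  6 A - 3 B e^{x}
This must equal f(x, y) = - 6 e^{x} - 24 identically.
Matching coefficients of the independent functions:
  [constant term]:  6 A = -24
  [e^{x}]:  - 3 B = -6
Solving: A = -4, B = 2.
Check against the point condition:
  u(0, 0) = 2  ⟹  B = 2  ✓
Hence u(x, y) = - 4 y^{2} + 2 e^{x}.

Answer: u(x, y) = - 4 y^{2} + 2 e^{x}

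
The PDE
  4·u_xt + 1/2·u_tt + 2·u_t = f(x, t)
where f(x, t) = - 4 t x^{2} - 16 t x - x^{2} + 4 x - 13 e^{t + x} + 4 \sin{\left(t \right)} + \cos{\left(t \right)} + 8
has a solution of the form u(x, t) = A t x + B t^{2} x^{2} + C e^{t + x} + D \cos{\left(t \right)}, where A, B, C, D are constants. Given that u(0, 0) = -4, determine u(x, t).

Answer: u(x, t) = - t^{2} x^{2} + 2 t x - 2 e^{t + x} - 2 \cos{\left(t \right)}

Derivation:
Substitute the ansatz u = A t x + B t^{2} x^{2} + C e^{t + x} + D \cos{\left(t \right)} into the left-hand side.
Derivatives of the ansatz:
  u_xt = A + 4 B t x + C e^{t} e^{x}
  u_tt = 2 B x^{2} + C e^{t} e^{x} - D \cos{\left(t \right)}
  u_t = A x + 2 B t x^{2} + C e^{t} e^{x} - D \sin{\left(t \right)}
Term by term:
  4·u_xt = 4 A + 16 B t x + 4 C e^{t} e^{x}
  1/2·u_tt = B x^{2} + \frac{C e^{t} e^{x}}{2} - \frac{D \cos{\left(t \right)}}{2}
  2·u_t = 2 A x + 4 B t x^{2} + 2 C e^{t} e^{x} - 2 D \sin{\left(t \right)}
So the left-hand side equals
  2 A x + 4 A + 4 B t x^{2} + 16 B t x + B x^{2} + \frac{13 C e^{t} e^{x}}{2} - 2 D \sin{\left(t \right)} - \frac{D \cos{\left(t \right)}}{2}
This must equal f(x, t) identically; expanded, f = - 4 t x^{2} - 16 t x - x^{2} + 4 x - 13 e^{t} e^{x} + 4 \sin{\left(t \right)} + \cos{\left(t \right)} + 8.
Matching coefficients of the independent functions:
  [constant term]:  4 A = 8
  [x]:  2 A = 4
  [x^{2}]:  B = -1
  [t x]:  16 B = -16
  [t x^{2}]:  4 B = -4
  [e^{t} e^{x}]:  \frac{13 C}{2} = -13
  [\sin{\left(t \right)}]:  - 2 D = 4
  [\cos{\left(t \right)}]:  - \frac{D}{2} = 1
Solving: A = 2, B = -1, C = -2, D = -2.
Check against the point condition:
  u(0, 0) = -4  ⟹  C + D = -4  ✓
Hence u(x, t) = - t^{2} x^{2} + 2 t x - 2 e^{t + x} - 2 \cos{\left(t \right)}.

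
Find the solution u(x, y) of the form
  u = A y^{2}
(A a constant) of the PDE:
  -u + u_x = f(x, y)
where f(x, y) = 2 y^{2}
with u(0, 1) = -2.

Substitute the ansatz u = A y^{2} into the left-hand side.
Derivatives of the ansatz:
  u_x = 0
Term by term:
  -u = - A y^{2}
  u_x = 0
So the left-hand side equals
  - A y^{2}
This must equal f(x, y) = 2 y^{2} identically.
Matching coefficients of the independent functions:
  [y^{2}]:  - A = 2
Solving: A = -2.
Check against the point condition:
  u(0, 1) = -2  ⟹  A = -2  ✓
Hence u(x, y) = - 2 y^{2}.

Answer: u(x, y) = - 2 y^{2}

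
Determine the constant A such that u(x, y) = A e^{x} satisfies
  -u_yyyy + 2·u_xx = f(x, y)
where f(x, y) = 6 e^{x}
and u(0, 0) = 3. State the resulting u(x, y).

Substitute the ansatz u = A e^{x} into the left-hand side.
Derivatives of the ansatz:
  u_yyyy = 0
  u_xx = A e^{x}
Term by term:
  -u_yyyy = 0
  2·u_xx = 2 A e^{x}
So the left-hand side equals
  2 A e^{x}
This must equal f(x, y) = 6 e^{x} identically.
Matching coefficients of the independent functions:
  [e^{x}]:  2 A = 6
Solving: A = 3.
Check against the point condition:
  u(0, 0) = 3  ⟹  A = 3  ✓
Hence u(x, y) = 3 e^{x}.

Answer: u(x, y) = 3 e^{x}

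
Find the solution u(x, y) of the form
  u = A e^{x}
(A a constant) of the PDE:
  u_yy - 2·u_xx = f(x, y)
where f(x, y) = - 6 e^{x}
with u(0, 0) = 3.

Substitute the ansatz u = A e^{x} into the left-hand side.
Derivatives of the ansatz:
  u_yy = 0
  u_xx = A e^{x}
Term by term:
  u_yy = 0
  -2·u_xx = - 2 A e^{x}
So the left-hand side equals
  - 2 A e^{x}
This must equal f(x, y) = - 6 e^{x} identically.
Matching coefficients of the independent functions:
  [e^{x}]:  - 2 A = -6
Solving: A = 3.
Check against the point condition:
  u(0, 0) = 3  ⟹  A = 3  ✓
Hence u(x, y) = 3 e^{x}.

Answer: u(x, y) = 3 e^{x}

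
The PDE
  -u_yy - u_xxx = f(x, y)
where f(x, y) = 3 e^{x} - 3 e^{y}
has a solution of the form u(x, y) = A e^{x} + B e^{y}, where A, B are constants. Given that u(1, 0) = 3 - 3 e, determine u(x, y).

Substitute the ansatz u = A e^{x} + B e^{y} into the left-hand side.
Derivatives of the ansatz:
  u_yy = B e^{y}
  u_xxx = A e^{x}
Term by term:
  -u_yy = - B e^{y}
  -u_xxx = - A e^{x}
So the left-hand side equals
  - A e^{x} - B e^{y}
This must equal f(x, y) = 3 e^{x} - 3 e^{y} identically.
Matching coefficients of the independent functions:
  [e^{x}]:  - A = 3
  [e^{y}]:  - B = -3
Solving: A = -3, B = 3.
Check against the point condition:
  u(1, 0) = 3 - 3 e  ⟹  e A + B = 3 - 3 e  ✓
Hence u(x, y) = - 3 e^{x} + 3 e^{y}.

Answer: u(x, y) = - 3 e^{x} + 3 e^{y}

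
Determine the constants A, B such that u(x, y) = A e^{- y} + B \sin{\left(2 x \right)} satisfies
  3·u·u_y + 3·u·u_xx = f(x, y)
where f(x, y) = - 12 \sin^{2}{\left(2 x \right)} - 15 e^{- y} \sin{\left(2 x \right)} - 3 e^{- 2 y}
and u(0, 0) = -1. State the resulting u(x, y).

Substitute the ansatz u = A e^{- y} + B \sin{\left(2 x \right)} into the left-hand side.
Derivatives of the ansatz:
  u_y = - A e^{- y}
  u_xx = - 4 B \sin{\left(2 x \right)}
Term by term:
  3·u·u_y = - 3 A^{2} e^{- 2 y} - 3 A B e^{- y} \sin{\left(2 x \right)}
  3·u·u_xx = - 12 A B e^{- y} \sin{\left(2 x \right)} - 12 B^{2} \sin^{2}{\left(2 x \right)}
So the left-hand side equals
  - 3 A^{2} e^{- 2 y} - 15 A B e^{- y} \sin{\left(2 x \right)} - 12 B^{2} \sin^{2}{\left(2 x \right)}
This must equal f(x, y) = - 12 \sin^{2}{\left(2 x \right)} - 15 e^{- y} \sin{\left(2 x \right)} - 3 e^{- 2 y} identically.
Matching coefficients of the independent functions:
  [e^{- y} \sin{\left(2 x \right)}]:  - 15 A B = -15
  [e^{- 2 y}]:  - 3 A^{2} = -3
  [\sin^{2}{\left(2 x \right)}]:  - 12 B^{2} = -12
These equations allow (A, B) = (-1, -1) or (1, 1).
Impose the point condition(s):
  u(0, 0) = -1  ⟹  A = -1
Only A = -1, B = -1 satisfies everything.
Hence u(x, y) = - \sin{\left(2 x \right)} - e^{- y}.

Answer: u(x, y) = - \sin{\left(2 x \right)} - e^{- y}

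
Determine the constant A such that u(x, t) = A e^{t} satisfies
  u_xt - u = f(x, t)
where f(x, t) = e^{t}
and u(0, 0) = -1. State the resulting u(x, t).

Substitute the ansatz u = A e^{t} into the left-hand side.
Derivatives of the ansatz:
  u_xt = 0
Term by term:
  u_xt = 0
  -u = - A e^{t}
So the left-hand side equals
  - A e^{t}
This must equal f(x, t) = e^{t} identically.
Matching coefficients of the independent functions:
  [e^{t}]:  - A = 1
Solving: A = -1.
Check against the point condition:
  u(0, 0) = -1  ⟹  A = -1  ✓
Hence u(x, t) = - e^{t}.

Answer: u(x, t) = - e^{t}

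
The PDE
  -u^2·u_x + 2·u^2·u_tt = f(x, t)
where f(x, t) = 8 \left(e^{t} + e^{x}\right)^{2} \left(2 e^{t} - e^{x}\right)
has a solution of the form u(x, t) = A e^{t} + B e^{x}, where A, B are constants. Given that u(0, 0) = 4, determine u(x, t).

Answer: u(x, t) = 2 e^{t} + 2 e^{x}

Derivation:
Substitute the ansatz u = A e^{t} + B e^{x} into the left-hand side.
Derivatives of the ansatz:
  u_x = B e^{x}
  u_tt = A e^{t}
Term by term:
  -u^2·u_x = - A^{2} B e^{2 t} e^{x} - 2 A B^{2} e^{t} e^{2 x} - B^{3} e^{3 x}
  2·u^2·u_tt = 2 A^{3} e^{3 t} + 4 A^{2} B e^{2 t} e^{x} + 2 A B^{2} e^{t} e^{2 x}
So the left-hand side equals
  2 A^{3} e^{3 t} + 3 A^{2} B e^{2 t} e^{x} - B^{3} e^{3 x}
This must equal f(x, t) identically; expanded, f = 16 e^{3 t} + 24 e^{2 t} e^{x} - 8 e^{3 x}.
Matching coefficients of the independent functions:
  [e^{2 t} e^{x}]:  3 A^{2} B = 24
  [e^{3 t}]:  2 A^{3} = 16
  [e^{3 x}]:  - B^{3} = -8
Solving: A = 2, B = 2.
Check against the point condition:
  u(0, 0) = 4  ⟹  A + B = 4  ✓
Hence u(x, t) = 2 e^{t} + 2 e^{x}.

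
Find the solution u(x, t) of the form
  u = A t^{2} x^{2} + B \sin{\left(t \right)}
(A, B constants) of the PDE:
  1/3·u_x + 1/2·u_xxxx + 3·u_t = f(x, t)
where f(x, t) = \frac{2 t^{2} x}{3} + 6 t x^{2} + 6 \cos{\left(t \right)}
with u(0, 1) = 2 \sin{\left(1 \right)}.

Substitute the ansatz u = A t^{2} x^{2} + B \sin{\left(t \right)} into the left-hand side.
Derivatives of the ansatz:
  u_x = 2 A t^{2} x
  u_xxxx = 0
  u_t = 2 A t x^{2} + B \cos{\left(t \right)}
Term by term:
  1/3·u_x = \frac{2 A t^{2} x}{3}
  1/2·u_xxxx = 0
  3·u_t = 6 A t x^{2} + 3 B \cos{\left(t \right)}
So the left-hand side equals
  \frac{2 A t^{2} x}{3} + 6 A t x^{2} + 3 B \cos{\left(t \right)}
This must equal f(x, t) = \frac{2 t^{2} x}{3} + 6 t x^{2} + 6 \cos{\left(t \right)} identically.
Matching coefficients of the independent functions:
  [t x^{2}]:  6 A = 6
  [t^{2} x]:  \frac{2 A}{3} = \frac{2}{3}
  [\cos{\left(t \right)}]:  3 B = 6
Solving: A = 1, B = 2.
Check against the point condition:
  u(0, 1) = 2 \sin{\left(1 \right)}  ⟹  B \sin{\left(1 \right)} = 2 \sin{\left(1 \right)}  ✓
Hence u(x, t) = t^{2} x^{2} + 2 \sin{\left(t \right)}.

Answer: u(x, t) = t^{2} x^{2} + 2 \sin{\left(t \right)}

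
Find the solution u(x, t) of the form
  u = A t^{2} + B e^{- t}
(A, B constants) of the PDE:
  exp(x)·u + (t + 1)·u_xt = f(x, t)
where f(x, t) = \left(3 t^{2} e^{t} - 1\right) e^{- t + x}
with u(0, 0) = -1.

Substitute the ansatz u = A t^{2} + B e^{- t} into the left-hand side.
Derivatives of the ansatz:
  u_xt = 0
Term by term:
  exp(x)·u = A t^{2} e^{x} + B e^{- t} e^{x}
  (t + 1)·u_xt = 0
So the left-hand side equals
  A t^{2} e^{x} + B e^{- t} e^{x}
This must equal f(x, t) identically; expanded, f = 3 t^{2} e^{x} - e^{- t} e^{x}.
Matching coefficients of the independent functions:
  [t^{2} e^{x}]:  A = 3
  [e^{- t} e^{x}]:  B = -1
Solving: A = 3, B = -1.
Check against the point condition:
  u(0, 0) = -1  ⟹  B = -1  ✓
Hence u(x, t) = 3 t^{2} - e^{- t}.

Answer: u(x, t) = 3 t^{2} - e^{- t}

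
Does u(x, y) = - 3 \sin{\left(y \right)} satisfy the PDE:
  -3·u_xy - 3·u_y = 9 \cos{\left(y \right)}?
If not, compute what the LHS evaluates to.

Evaluate each term of the left-hand side for u = - 3 \sin{\left(y \right)}.
Derivatives:
  u_xy = 0
  u_y = - 3 \cos{\left(y \right)}
Terms:
  -3·u_xy = 0
  -3·u_y = 9 \cos{\left(y \right)}
Sum: LHS = 9 \cos{\left(y \right)}
This is exactly the given right-hand side, so u is a solution.

Answer: Yes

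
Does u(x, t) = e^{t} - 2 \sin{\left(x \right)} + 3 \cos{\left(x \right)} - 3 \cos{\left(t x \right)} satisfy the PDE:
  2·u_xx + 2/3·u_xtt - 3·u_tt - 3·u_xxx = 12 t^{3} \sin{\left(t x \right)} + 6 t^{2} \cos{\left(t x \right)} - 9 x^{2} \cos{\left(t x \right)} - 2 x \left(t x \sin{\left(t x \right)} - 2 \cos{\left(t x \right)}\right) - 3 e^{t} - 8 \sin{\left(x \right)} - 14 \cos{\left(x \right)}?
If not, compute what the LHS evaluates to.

Answer: No, the LHS evaluates to 9 t^{3} \sin{\left(t x \right)} + 6 t^{2} \cos{\left(t x \right)} - 9 x^{2} \cos{\left(t x \right)} - 2 x \left(t x \sin{\left(t x \right)} - 2 \cos{\left(t x \right)}\right) - 3 e^{t} - 5 \sin{\left(x \right)} - 12 \cos{\left(x \right)}

Derivation:
Evaluate each term of the left-hand side for u = e^{t} - 2 \sin{\left(x \right)} + 3 \cos{\left(x \right)} - 3 \cos{\left(t x \right)}.
Derivatives:
  u_xx = 3 t^{2} \cos{\left(t x \right)} + 2 \sin{\left(x \right)} - 3 \cos{\left(x \right)}
  u_xtt = - 3 t x^{2} \sin{\left(t x \right)} + 6 x \cos{\left(t x \right)}
  u_tt = 3 x^{2} \cos{\left(t x \right)} + e^{t}
  u_xxx = - 3 t^{3} \sin{\left(t x \right)} + 3 \sin{\left(x \right)} + 2 \cos{\left(x \right)}
Terms:
  2·u_xx = 6 t^{2} \cos{\left(t x \right)} + 4 \sin{\left(x \right)} - 6 \cos{\left(x \right)}
  2/3·u_xtt = 2 x \left(- t x \sin{\left(t x \right)} + 2 \cos{\left(t x \right)}\right)
  -3·u_tt = - 9 x^{2} \cos{\left(t x \right)} - 3 e^{t}
  -3·u_xxx = 9 t^{3} \sin{\left(t x \right)} - 9 \sin{\left(x \right)} - 6 \cos{\left(x \right)}
Sum: LHS = 9 t^{3} \sin{\left(t x \right)} + 6 t^{2} \cos{\left(t x \right)} - 9 x^{2} \cos{\left(t x \right)} - 2 x \left(t x \sin{\left(t x \right)} - 2 \cos{\left(t x \right)}\right) - 3 e^{t} - 5 \sin{\left(x \right)} - 12 \cos{\left(x \right)}
Given right-hand side: 12 t^{3} \sin{\left(t x \right)} + 6 t^{2} \cos{\left(t x \right)} - 9 x^{2} \cos{\left(t x \right)} - 2 x \left(t x \sin{\left(t x \right)} - 2 \cos{\left(t x \right)}\right) - 3 e^{t} - 8 \sin{\left(x \right)} - 14 \cos{\left(x \right)}. Difference LHS − RHS = - 3 t^{3} \sin{\left(t x \right)} + 3 \sin{\left(x \right)} + 2 \cos{\left(x \right)} ≠ 0, so u is not a solution.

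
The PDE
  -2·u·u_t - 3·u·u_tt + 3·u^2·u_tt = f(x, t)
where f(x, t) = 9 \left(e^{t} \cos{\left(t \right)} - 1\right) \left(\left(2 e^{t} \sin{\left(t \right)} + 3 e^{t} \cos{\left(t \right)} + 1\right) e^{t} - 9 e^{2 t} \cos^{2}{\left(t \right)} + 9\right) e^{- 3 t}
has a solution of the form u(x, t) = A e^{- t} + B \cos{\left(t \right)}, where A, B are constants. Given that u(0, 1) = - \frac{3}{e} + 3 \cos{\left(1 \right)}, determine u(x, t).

Substitute the ansatz u = A e^{- t} + B \cos{\left(t \right)} into the left-hand side.
Derivatives of the ansatz:
  u_t = - A e^{- t} - B \sin{\left(t \right)}
  u_tt = A e^{- t} - B \cos{\left(t \right)}
Term by term:
  -2·u·u_t = 2 A^{2} e^{- 2 t} + 2 A B e^{- t} \sin{\left(t \right)} + 2 A B e^{- t} \cos{\left(t \right)} + 2 B^{2} \sin{\left(t \right)} \cos{\left(t \right)}
  -3·u·u_tt = - 3 A^{2} e^{- 2 t} + 3 B^{2} \cos^{2}{\left(t \right)}
  3·u^2·u_tt = 3 A^{3} e^{- 3 t} + 3 A^{2} B e^{- 2 t} \cos{\left(t \right)} - 3 A B^{2} e^{- t} \cos^{2}{\left(t \right)} - 3 B^{3} \cos^{3}{\left(t \right)}
So the left-hand side equals
  3 A^{3} e^{- 3 t} + 3 A^{2} B e^{- 2 t} \cos{\left(t \right)} - A^{2} e^{- 2 t} - 3 A B^{2} e^{- t} \cos^{2}{\left(t \right)} + 2 A B e^{- t} \sin{\left(t \right)} + 2 A B e^{- t} \cos{\left(t \right)} - 3 B^{3} \cos^{3}{\left(t \right)} + 2 B^{2} \sin{\left(t \right)} \cos{\left(t \right)} + 3 B^{2} \cos^{2}{\left(t \right)}
This must equal f(x, t) identically; expanded, f = 18 \sin{\left(t \right)} \cos{\left(t \right)} - 81 \cos^{3}{\left(t \right)} + 27 \cos^{2}{\left(t \right)} - 18 e^{- t} \sin{\left(t \right)} + 81 e^{- t} \cos^{2}{\left(t \right)} - 18 e^{- t} \cos{\left(t \right)} + 81 e^{- 2 t} \cos{\left(t \right)} - 9 e^{- 2 t} - 81 e^{- 3 t}.
Matching coefficients of the independent functions:
  [e^{- 2 t} \cos{\left(t \right)}]:  3 A^{2} B = 81
  [e^{- t} \sin{\left(t \right)}, e^{- t} \cos{\left(t \right)}]:  2 A B = -18
  [e^{- t} \cos^{2}{\left(t \right)}]:  - 3 A B^{2} = 81
  [\sin{\left(t \right)} \cos{\left(t \right)}]:  2 B^{2} = 18
  [e^{- 3 t}]:  3 A^{3} = -81
  [e^{- 2 t}]:  - A^{2} = -9
  [\cos^{2}{\left(t \right)}]:  3 B^{2} = 27
  [\cos^{3}{\left(t \right)}]:  - 3 B^{3} = -81
Solving: A = -3, B = 3.
Check against the point condition:
  u(0, 1) = - \frac{3}{e} + 3 \cos{\left(1 \right)}  ⟹  \frac{A}{e} + B \cos{\left(1 \right)} = - \frac{3}{e} + 3 \cos{\left(1 \right)}  ✓
Hence u(x, t) = 3 \cos{\left(t \right)} - 3 e^{- t}.

Answer: u(x, t) = 3 \cos{\left(t \right)} - 3 e^{- t}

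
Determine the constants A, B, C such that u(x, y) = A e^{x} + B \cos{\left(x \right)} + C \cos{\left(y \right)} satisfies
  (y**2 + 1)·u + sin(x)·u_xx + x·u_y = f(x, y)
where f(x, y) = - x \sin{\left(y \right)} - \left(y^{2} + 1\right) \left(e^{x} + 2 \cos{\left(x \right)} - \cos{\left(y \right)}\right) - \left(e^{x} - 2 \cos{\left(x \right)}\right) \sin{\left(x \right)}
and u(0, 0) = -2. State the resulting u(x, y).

Substitute the ansatz u = A e^{x} + B \cos{\left(x \right)} + C \cos{\left(y \right)} into the left-hand side.
Derivatives of the ansatz:
  u_xx = A e^{x} - B \cos{\left(x \right)}
  u_y = - C \sin{\left(y \right)}
Term by term:
  (y**2 + 1)·u = A y^{2} e^{x} + A e^{x} + B y^{2} \cos{\left(x \right)} + B \cos{\left(x \right)} + C y^{2} \cos{\left(y \right)} + C \cos{\left(y \right)}
  sin(x)·u_xx = A e^{x} \sin{\left(x \right)} - B \sin{\left(x \right)} \cos{\left(x \right)}
  x·u_y = - C x \sin{\left(y \right)}
So the left-hand side equals
  A y^{2} e^{x} + A e^{x} \sin{\left(x \right)} + A e^{x} + B y^{2} \cos{\left(x \right)} - B \sin{\left(x \right)} \cos{\left(x \right)} + B \cos{\left(x \right)} - C x \sin{\left(y \right)} + C y^{2} \cos{\left(y \right)} + C \cos{\left(y \right)}
This must equal f(x, y) identically; expanded, f = - x \sin{\left(y \right)} - y^{2} e^{x} - 2 y^{2} \cos{\left(x \right)} + y^{2} \cos{\left(y \right)} - e^{x} \sin{\left(x \right)} - e^{x} + 2 \sin{\left(x \right)} \cos{\left(x \right)} - 2 \cos{\left(x \right)} + \cos{\left(y \right)}.
Matching coefficients of the independent functions:
  [x \sin{\left(y \right)}]:  - C = -1
  [y^{2} e^{x}, e^{x} \sin{\left(x \right)}, e^{x}]:  A = -1
  [y^{2} \cos{\left(x \right)}, \cos{\left(x \right)}]:  B = -2
  [y^{2} \cos{\left(y \right)}, \cos{\left(y \right)}]:  C = 1
  [\sin{\left(x \right)} \cos{\left(x \right)}]:  - B = 2
Solving: A = -1, B = -2, C = 1.
Check against the point condition:
  u(0, 0) = -2  ⟹  A + B + C = -2  ✓
Hence u(x, y) = - e^{x} - 2 \cos{\left(x \right)} + \cos{\left(y \right)}.

Answer: u(x, y) = - e^{x} - 2 \cos{\left(x \right)} + \cos{\left(y \right)}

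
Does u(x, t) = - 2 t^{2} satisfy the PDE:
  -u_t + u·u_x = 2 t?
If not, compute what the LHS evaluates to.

Evaluate each term of the left-hand side for u = - 2 t^{2}.
Derivatives:
  u_t = - 4 t
  u_x = 0
Terms:
  -u_t = 4 t
  u·u_x = 0
Sum: LHS = 4 t
Given right-hand side: 2 t. Difference LHS − RHS = 2 t ≠ 0, so u is not a solution.

Answer: No, the LHS evaluates to 4 t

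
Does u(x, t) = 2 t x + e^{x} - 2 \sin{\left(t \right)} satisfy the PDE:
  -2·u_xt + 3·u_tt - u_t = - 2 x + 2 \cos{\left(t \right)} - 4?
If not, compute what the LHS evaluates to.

Answer: No, the LHS evaluates to - 2 x + 6 \sin{\left(t \right)} + 2 \cos{\left(t \right)} - 4

Derivation:
Evaluate each term of the left-hand side for u = 2 t x + e^{x} - 2 \sin{\left(t \right)}.
Derivatives:
  u_xt = 2
  u_tt = 2 \sin{\left(t \right)}
  u_t = 2 x - 2 \cos{\left(t \right)}
Terms:
  -2·u_xt = -4
  3·u_tt = 6 \sin{\left(t \right)}
  -u_t = - 2 x + 2 \cos{\left(t \right)}
Sum: LHS = - 2 x + 6 \sin{\left(t \right)} + 2 \cos{\left(t \right)} - 4
Given right-hand side: - 2 x + 2 \cos{\left(t \right)} - 4. Difference LHS − RHS = 6 \sin{\left(t \right)} ≠ 0, so u is not a solution.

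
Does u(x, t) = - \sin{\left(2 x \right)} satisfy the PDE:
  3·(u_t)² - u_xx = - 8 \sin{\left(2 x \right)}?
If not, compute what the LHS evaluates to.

Evaluate each term of the left-hand side for u = - \sin{\left(2 x \right)}.
Derivatives:
  u_t = 0
  u_xx = 4 \sin{\left(2 x \right)}
Terms:
  3·(u_t)² = 0
  -u_xx = - 4 \sin{\left(2 x \right)}
Sum: LHS = - 4 \sin{\left(2 x \right)}
Given right-hand side: - 8 \sin{\left(2 x \right)}. Difference LHS − RHS = 4 \sin{\left(2 x \right)} ≠ 0, so u is not a solution.

Answer: No, the LHS evaluates to - 4 \sin{\left(2 x \right)}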